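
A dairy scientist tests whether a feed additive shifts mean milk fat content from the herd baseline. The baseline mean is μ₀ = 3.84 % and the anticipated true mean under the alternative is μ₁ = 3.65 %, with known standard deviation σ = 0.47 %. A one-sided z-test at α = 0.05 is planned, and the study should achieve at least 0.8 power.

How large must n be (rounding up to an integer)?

n = 38

Standardized effect: d = |μ₁ − μ₀| / σ = |3.65 − 3.84| / 0.47 = 0.4043
Set Φ(δ − 1.645) = 0.8; then δ − 1.645 = Φ⁻¹(0.8) = 0.842, giving δ = 2.486.
δ = d·√n ⇒ n = (δ/d)² = (2.486 / 0.4043)² = 37.83.
Rounding up, n = 38.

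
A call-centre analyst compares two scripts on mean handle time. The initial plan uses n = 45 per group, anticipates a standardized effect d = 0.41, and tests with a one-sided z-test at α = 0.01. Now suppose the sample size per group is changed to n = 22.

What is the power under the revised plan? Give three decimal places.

With n = 22 per group: δ = d·√(n/2) = 0.41 × √(22/2) = 1.3598. Critical value z_{0.01} = 2.326.
Revised power = P(Z > 2.326 − δ) = Φ(-0.967) = 0.1669.

Power ≈ 0.167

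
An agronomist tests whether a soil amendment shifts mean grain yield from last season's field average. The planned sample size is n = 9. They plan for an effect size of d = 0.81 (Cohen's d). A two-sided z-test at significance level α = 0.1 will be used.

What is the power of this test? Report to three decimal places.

Power ≈ 0.784

Noncentrality parameter: δ = d·√n = 0.81 × √9 = 2.4300
Two-sided α = 0.1 → critical value z_{0.05} = 1.645.
Power = Φ(δ − 1.645) + Φ(−δ − 1.645) = Φ(0.785) + Φ(-4.075) = 0.7838 + 0.0000 = 0.7838.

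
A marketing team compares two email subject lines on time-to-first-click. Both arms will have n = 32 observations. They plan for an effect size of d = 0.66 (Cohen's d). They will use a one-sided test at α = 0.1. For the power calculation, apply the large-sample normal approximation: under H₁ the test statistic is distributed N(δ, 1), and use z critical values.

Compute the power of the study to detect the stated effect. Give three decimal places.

Noncentrality parameter: δ = d·√(n/2) = 0.66 × √(32/2) = 2.6400
One-sided α = 0.1 → critical value z_{0.1} = 1.282.
Power = Φ(δ − 1.282) = Φ(1.358) = 0.9128.

Power ≈ 0.913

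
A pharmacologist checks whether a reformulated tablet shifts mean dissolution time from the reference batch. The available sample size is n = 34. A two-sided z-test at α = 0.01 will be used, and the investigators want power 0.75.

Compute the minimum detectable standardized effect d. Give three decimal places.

d ≈ 0.557

Need Φ(δ − 2.576) = 0.75, so δ = 2.576 + 0.674 = 3.250.
(Lower-tail contribution to power is negligible for δ > 0.)
δ = d·√n ⇒ d = δ/√n = 3.250/√34 = 0.5574.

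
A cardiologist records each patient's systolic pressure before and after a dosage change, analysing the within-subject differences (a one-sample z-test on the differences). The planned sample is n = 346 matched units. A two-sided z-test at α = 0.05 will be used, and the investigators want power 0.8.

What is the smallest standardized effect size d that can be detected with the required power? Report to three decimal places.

Need Φ(δ − 1.960) = 0.8, so δ = 1.960 + 0.842 = 2.802.
(The second rejection-region term Φ(−δ − z_{α/2}) is negligible and dropped.)
δ = d·√n ⇒ d = δ/√n = 2.802/√346 = 0.1506.

d ≈ 0.151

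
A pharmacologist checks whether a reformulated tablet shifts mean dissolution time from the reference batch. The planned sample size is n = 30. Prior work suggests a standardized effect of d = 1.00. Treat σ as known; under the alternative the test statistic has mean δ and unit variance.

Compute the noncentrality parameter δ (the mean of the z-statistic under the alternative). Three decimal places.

δ ≈ 5.477

δ = d·√n = 1.00 × √30 = 5.4772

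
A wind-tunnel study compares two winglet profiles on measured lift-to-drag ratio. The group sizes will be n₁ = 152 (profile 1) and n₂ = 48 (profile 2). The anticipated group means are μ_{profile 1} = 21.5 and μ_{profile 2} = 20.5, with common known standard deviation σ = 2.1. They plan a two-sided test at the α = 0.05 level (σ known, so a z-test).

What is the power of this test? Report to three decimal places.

Standardized effect: d = |μ_{profile 1} − μ_{profile 2}| / σ = |21.5 − 20.5| / 2.1 = 0.4762
Noncentrality parameter: δ = d / √(1/n₁ + 1/n₂) = 0.4762 / √(1/152 + 1/48) = 2.8761
Critical value for a two-sided test at α = 0.05: z_{α/2} = 1.960.
Power = Φ(δ − 1.960) + Φ(−δ − 1.960) = Φ(0.916) + Φ(-4.836) = 0.8202 + 0.0000 = 0.8202.

Power ≈ 0.820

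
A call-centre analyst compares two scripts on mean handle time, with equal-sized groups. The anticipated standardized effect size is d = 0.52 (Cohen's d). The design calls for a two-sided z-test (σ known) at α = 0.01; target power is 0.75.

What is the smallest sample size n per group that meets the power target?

Set Φ(δ − 2.576) = 0.75; then δ − 2.576 = Φ⁻¹(0.75) = 0.674, giving δ = 3.250.
(The Φ(−δ − z_{α/2}) term is vanishingly small for δ > 0 and is dropped in the standard sample-size formula.)
δ = d·√(n/2) ⇒ n = 2(δ/d)² = 2 × (3.250 / 0.52)² = 78.14.
Round up to the next whole unit.

n = 79 per group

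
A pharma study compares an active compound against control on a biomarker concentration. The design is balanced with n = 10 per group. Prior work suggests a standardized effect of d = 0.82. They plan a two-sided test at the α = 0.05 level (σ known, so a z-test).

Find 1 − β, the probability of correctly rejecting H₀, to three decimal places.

Power ≈ 0.450

Noncentrality parameter: λ = d·√(n/2) = 0.82 × √(10/2) = 1.8336
Critical value for a two-sided test at α = 0.05: z_{α/2} = 1.960.
Power = Φ(λ − 1.960) + Φ(−λ − 1.960) = Φ(-0.126) + Φ(-3.794) = 0.4497 + 0.0001 = 0.4498.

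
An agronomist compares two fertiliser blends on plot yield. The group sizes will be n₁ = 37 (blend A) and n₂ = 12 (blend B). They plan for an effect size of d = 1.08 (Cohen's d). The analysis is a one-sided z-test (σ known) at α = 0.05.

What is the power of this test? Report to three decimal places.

Power ≈ 0.946

Noncentrality parameter: δ = d / √(1/n₁ + 1/n₂) = 1.08 / √(1/37 + 1/12) = 3.2510
One-sided α = 0.05 → critical value z_{0.05} = 1.645.
Power = Φ(δ − 1.645) = Φ(1.606) = 0.9459.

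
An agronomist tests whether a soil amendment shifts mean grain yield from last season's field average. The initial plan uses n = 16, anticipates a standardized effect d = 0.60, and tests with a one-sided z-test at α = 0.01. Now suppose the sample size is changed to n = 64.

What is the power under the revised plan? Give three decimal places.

With n = 64: δ = d·√n = 0.60 × √64 = 4.8000. Critical value z_{0.01} = 2.326.
Revised power = P(Z > 2.326 − δ) = Φ(2.474) = 0.9933.

Power ≈ 0.993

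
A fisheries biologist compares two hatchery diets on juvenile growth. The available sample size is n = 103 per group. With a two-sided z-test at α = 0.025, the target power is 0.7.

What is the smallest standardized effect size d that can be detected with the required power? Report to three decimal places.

d ≈ 0.385

Need Φ(δ − 2.241) = 0.7, so δ = 2.241 + 0.524 = 2.766.
(Lower-tail contribution to power is negligible for δ > 0.)
δ = d·√(n/2) ⇒ d = δ/√(n/2) = 2.766/√(103/2) = 0.3854.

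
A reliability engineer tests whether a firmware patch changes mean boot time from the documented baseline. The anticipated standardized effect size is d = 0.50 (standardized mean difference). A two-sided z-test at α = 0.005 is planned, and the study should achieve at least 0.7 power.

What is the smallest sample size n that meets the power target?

n = 45

For power 0.7 need Φ(δ − z_{0.0025}) = 0.7, so δ = z_{0.0025} + z_{0.30} = 2.807 + 0.524 = 3.331.
(Ignoring the negligible lower-tail rejection probability gives the usual closed-form inversion.)
δ = d·√n ⇒ n = (δ/d)² = (3.331 / 0.50)² = 44.39.
Rounding up, n = 45.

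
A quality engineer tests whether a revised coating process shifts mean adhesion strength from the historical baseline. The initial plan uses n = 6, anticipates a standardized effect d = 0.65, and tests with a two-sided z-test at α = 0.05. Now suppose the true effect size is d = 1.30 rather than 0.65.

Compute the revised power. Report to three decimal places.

Power ≈ 0.890

With d = 1.30: δ = d·√n = 1.30 × √6 = 3.1843. Critical value z_{0.025} = 1.960.
Revised power = Φ(δ − 1.960) + Φ(−δ − 1.960) = Φ(1.224) + Φ(-5.144) = 0.8896 + 0.0000 = 0.8896.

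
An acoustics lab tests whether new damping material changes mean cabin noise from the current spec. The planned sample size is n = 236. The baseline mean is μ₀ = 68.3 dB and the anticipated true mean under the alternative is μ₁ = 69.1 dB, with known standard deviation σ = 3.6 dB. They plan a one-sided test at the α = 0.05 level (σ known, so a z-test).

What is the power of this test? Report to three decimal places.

Power ≈ 0.962

Standardized effect: d = |μ₁ − μ₀| / σ = |69.1 − 68.3| / 3.6 = 0.2222
Noncentrality parameter: δ = d·√n = 0.2222 × √236 = 3.4138
One-sided α = 0.05 → critical value z_{0.05} = 1.645.
Power = P(Z > 1.645 − δ) = Φ(1.769) = 0.9616.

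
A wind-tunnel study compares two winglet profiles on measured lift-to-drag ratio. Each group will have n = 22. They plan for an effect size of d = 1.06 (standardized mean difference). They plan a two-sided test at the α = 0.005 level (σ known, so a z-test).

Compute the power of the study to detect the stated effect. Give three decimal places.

Power ≈ 0.761

Noncentrality parameter: δ = d·√(n/2) = 1.06 × √(22/2) = 3.5156
Two-sided α = 0.005 → critical value z_{0.0025} = 2.807.
Power = Φ(δ − 2.807) + Φ(−δ − 2.807) = Φ(0.709) + Φ(-6.323) = 0.7607 + 0.0000 = 0.7607.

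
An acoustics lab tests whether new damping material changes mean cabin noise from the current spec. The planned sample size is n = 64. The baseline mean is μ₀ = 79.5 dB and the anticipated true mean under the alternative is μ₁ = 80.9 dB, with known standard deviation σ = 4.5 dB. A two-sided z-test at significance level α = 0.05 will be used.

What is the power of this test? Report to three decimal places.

Power ≈ 0.702

Standardized effect: d = |μ₁ − μ₀| / σ = |80.9 − 79.5| / 4.5 = 0.3111
Noncentrality parameter: δ = d·√n = 0.3111 × √64 = 2.4889
Two-sided α = 0.05 → critical value z_{0.025} = 1.960.
Power = Φ(δ − 1.960) + Φ(−δ − 1.960) = Φ(0.529) + Φ(-4.449) = 0.7016 + 0.0000 = 0.7016.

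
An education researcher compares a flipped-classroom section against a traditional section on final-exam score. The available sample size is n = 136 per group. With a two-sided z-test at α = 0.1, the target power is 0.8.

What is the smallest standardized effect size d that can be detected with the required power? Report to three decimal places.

Required noncentrality: δ = z_{0.05} + z_{0.20} = 1.645 + 0.842 = 2.486.
(The second rejection-region term Φ(−δ − z_{α/2}) is negligible and dropped.)
δ = d·√(n/2) ⇒ d = δ/√(n/2) = 2.486/√(136/2) = 0.3015.

d ≈ 0.302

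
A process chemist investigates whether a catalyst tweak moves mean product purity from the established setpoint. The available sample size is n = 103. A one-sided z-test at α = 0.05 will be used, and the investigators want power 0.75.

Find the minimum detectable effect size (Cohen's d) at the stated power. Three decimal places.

d ≈ 0.229

Required noncentrality: δ = z_{0.05} + z_{0.25} = 1.645 + 0.674 = 2.319.
δ = d·√n ⇒ d = δ/√n = 2.319/√103 = 0.2285.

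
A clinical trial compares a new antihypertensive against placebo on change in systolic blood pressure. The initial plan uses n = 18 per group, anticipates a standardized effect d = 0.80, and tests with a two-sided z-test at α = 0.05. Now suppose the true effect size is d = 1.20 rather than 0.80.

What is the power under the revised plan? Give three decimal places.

With d = 1.20: δ = d·√(n/2) = 1.20 × √(18/2) = 3.6000. Critical value z_{0.025} = 1.960.
Revised power = Φ(δ − 1.960) + Φ(−δ − 1.960) = Φ(1.640) + Φ(-5.560) = 0.9495 + 0.0000 = 0.9495.

Power ≈ 0.950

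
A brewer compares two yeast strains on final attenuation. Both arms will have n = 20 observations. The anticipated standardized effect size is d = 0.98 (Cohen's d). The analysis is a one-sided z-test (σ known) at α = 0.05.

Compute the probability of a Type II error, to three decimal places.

Noncentrality parameter: δ = d·√(n/2) = 0.98 × √(20/2) = 3.0990
Critical value for a one-sided test at α = 0.05: z_α = 1.645.
Power = P(Z > 1.645 − δ) = Φ(1.454) = 0.9271.
Type II error: β = 1 − power = 1 − 0.9271 = 0.0729.

β ≈ 0.073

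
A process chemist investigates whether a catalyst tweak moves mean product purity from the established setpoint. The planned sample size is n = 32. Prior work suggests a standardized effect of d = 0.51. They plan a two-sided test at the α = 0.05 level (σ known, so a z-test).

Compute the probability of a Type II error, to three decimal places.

Noncentrality parameter: δ = d·√n = 0.51 × √32 = 2.8850
Critical value for a two-sided test at α = 0.05: z_{α/2} = 1.960.
Power = Φ(δ − 1.960) + Φ(−δ − 1.960) = Φ(0.925) + Φ(-4.845) = 0.8225 + 0.0000 = 0.8225.
Type II error: β = 1 − power = 1 − 0.8225 = 0.1775.

β ≈ 0.177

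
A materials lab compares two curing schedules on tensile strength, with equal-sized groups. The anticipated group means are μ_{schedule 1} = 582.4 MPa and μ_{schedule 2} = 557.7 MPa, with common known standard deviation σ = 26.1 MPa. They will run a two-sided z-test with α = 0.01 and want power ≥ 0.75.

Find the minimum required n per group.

n = 24 per group

Standardized effect: d = |μ_{schedule 1} − μ_{schedule 2}| / σ = |582.4 − 557.7| / 26.1 = 0.9464
For power 0.75 need Φ(δ − z_{0.005}) = 0.75, so δ = z_{0.005} + z_{0.25} = 2.576 + 0.674 = 3.250.
(For δ > 0 the lower-tail rejection region contributes negligibly to power, so the one-term inversion is standard.)
δ = d·√(n/2) ⇒ n = 2(δ/d)² = 2 × (3.250 / 0.9464)² = 23.59.
Rounding up, n = 24 per group.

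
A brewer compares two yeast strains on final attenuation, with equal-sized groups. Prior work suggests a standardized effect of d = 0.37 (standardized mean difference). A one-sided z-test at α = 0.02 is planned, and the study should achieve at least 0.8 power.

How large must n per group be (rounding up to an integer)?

n = 123 per group

Set Φ(δ − 2.054) = 0.8; then δ − 2.054 = Φ⁻¹(0.8) = 0.842, giving δ = 2.895.
δ = d·√(n/2) ⇒ n = 2(δ/d)² = 2 × (2.895 / 0.37)² = 122.47.
Rounding up, n = 123 per group.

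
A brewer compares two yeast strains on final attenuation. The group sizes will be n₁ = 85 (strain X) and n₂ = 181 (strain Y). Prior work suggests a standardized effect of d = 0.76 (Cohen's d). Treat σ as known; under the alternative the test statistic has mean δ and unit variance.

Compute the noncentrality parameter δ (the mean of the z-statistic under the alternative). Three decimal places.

δ = d / √(1/n₁ + 1/n₂) = 0.76 / √(1/85 + 1/181) = 5.7799

δ ≈ 5.780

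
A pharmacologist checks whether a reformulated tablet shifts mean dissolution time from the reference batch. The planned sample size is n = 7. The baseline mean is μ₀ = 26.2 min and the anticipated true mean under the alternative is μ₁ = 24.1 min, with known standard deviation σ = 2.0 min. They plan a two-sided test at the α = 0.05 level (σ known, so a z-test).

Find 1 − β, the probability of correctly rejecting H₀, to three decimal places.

Standardized effect: d = |μ₁ − μ₀| / σ = |24.1 − 26.2| / 2.0 = 1.0500
Noncentrality parameter: δ = d·√n = 1.0500 × √7 = 2.7780
Two-sided α = 0.05 → critical value z_{0.025} = 1.960.
Power = Φ(δ − 1.960) + Φ(−δ − 1.960) = Φ(0.818) + Φ(-4.738) = 0.7933 + 0.0000 = 0.7933.

Power ≈ 0.793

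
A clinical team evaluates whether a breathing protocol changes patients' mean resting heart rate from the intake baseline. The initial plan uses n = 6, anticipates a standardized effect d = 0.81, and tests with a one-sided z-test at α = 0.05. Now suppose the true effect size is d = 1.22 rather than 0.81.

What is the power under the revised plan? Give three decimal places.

With d = 1.22: δ = d·√n = 1.22 × √6 = 2.9884. Critical value z_{0.05} = 1.645.
Revised power = P(Z > 1.645 − δ) = Φ(1.344) = 0.9104.

Power ≈ 0.910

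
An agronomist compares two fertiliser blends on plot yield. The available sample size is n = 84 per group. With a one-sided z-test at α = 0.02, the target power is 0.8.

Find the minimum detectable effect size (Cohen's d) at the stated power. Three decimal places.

d ≈ 0.447

Required noncentrality: δ = z_{0.02} + z_{0.20} = 2.054 + 0.842 = 2.895.
δ = d·√(n/2) ⇒ d = δ/√(n/2) = 2.895/√(84/2) = 0.4468.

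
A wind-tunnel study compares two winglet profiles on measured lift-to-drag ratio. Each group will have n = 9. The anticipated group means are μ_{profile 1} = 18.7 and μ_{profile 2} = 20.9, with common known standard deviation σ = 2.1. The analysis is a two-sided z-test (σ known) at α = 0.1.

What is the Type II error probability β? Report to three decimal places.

Standardized effect: d = |μ_{profile 1} − μ_{profile 2}| / σ = |18.7 − 20.9| / 2.1 = 1.0476
Noncentrality parameter: δ = d·√(n/2) = 1.0476 × √(9/2) = 2.2223
Critical value for a two-sided test at α = 0.1: z_{α/2} = 1.645.
Power = Φ(δ − 1.645) + Φ(−δ − 1.645) = Φ(0.577) + Φ(-3.867) = 0.7182 + 0.0001 = 0.7182.
Type II error: β = 1 − power = 1 − 0.7182 = 0.2818.

β ≈ 0.282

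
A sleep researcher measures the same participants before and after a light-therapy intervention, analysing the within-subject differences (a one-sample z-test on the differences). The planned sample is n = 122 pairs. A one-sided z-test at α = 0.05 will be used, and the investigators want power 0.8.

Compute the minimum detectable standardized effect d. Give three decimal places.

d ≈ 0.225

Need Φ(δ − 1.645) = 0.8, so δ = 1.645 + 0.842 = 2.486.
δ = d·√n ⇒ d = δ/√n = 2.486/√122 = 0.2251.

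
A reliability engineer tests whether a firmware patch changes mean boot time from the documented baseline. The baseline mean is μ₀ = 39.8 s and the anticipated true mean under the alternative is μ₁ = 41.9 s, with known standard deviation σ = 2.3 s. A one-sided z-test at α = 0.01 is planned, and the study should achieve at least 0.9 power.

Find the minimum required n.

n = 16

Standardized effect: d = |μ₁ − μ₀| / σ = |41.9 − 39.8| / 2.3 = 0.9130
Set Φ(δ − 2.326) = 0.9; then δ − 2.326 = Φ⁻¹(0.9) = 1.282, giving δ = 3.608.
δ = d·√n ⇒ n = (δ/d)² = (3.608 / 0.9130)² = 15.61.
Round up to the next whole unit.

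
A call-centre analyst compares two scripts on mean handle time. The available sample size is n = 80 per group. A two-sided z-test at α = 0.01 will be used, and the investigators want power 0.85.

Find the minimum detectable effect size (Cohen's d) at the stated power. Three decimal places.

d ≈ 0.571

Need Φ(δ − 2.576) = 0.85, so δ = 2.576 + 1.036 = 3.612.
(The second rejection-region term Φ(−δ − z_{α/2}) is negligible and dropped.)
δ = d·√(n/2) ⇒ d = δ/√(n/2) = 3.612/√(80/2) = 0.5711.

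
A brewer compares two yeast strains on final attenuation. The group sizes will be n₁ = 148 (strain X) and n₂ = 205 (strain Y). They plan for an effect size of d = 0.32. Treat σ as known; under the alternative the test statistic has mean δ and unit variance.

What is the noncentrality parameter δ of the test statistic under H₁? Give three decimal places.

δ ≈ 2.967

The noncentrality parameter scales effect size by the design's sample-size factor: δ = d / √(1/n₁ + 1/n₂) = 0.32 / √(1/148 + 1/205) = 2.9667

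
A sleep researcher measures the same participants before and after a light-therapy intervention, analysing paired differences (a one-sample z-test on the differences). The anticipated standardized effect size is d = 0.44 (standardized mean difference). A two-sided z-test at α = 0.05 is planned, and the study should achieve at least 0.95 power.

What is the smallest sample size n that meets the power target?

For power 0.95 need Φ(δ − z_{0.025}) = 0.95, so δ = z_{0.025} + z_{0.05} = 1.960 + 1.645 = 3.605.
(Ignoring the negligible lower-tail rejection probability gives the usual closed-form inversion.)
δ = d·√n ⇒ n = (δ/d)² = (3.605 / 0.44)² = 67.12.
Rounding up, n = 68.

n = 68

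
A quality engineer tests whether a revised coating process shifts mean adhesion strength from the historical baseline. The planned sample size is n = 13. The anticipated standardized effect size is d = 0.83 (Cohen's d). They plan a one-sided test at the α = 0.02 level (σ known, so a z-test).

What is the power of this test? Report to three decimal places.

Noncentrality parameter: δ = d·√n = 0.83 × √13 = 2.9926
One-sided α = 0.02 → critical value z_{0.02} = 2.054.
Power = Φ(δ − 2.054) = Φ(0.939) = 0.8261.

Power ≈ 0.826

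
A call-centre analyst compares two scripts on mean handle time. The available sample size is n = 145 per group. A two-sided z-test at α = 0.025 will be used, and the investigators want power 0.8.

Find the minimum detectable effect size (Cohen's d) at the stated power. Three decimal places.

Need Φ(δ − 2.241) = 0.8, so δ = 2.241 + 0.842 = 3.083.
(The second rejection-region term Φ(−δ − z_{α/2}) is negligible and dropped.)
δ = d·√(n/2) ⇒ d = δ/√(n/2) = 3.083/√(145/2) = 0.3621.

d ≈ 0.362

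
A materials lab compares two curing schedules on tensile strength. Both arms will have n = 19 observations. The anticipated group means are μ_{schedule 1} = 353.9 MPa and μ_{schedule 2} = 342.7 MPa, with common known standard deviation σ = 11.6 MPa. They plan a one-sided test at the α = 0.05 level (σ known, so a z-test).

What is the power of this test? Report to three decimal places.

Power ≈ 0.908

Standardized effect: d = |μ_{schedule 1} − μ_{schedule 2}| / σ = |353.9 − 342.7| / 11.6 = 0.9655
Noncentrality parameter: δ = d·√(n/2) = 0.9655 × √(19/2) = 2.9759
Critical value for a one-sided test at α = 0.05: z_α = 1.645.
Power = P(Z > 1.645 − δ) = Φ(1.331) = 0.9084.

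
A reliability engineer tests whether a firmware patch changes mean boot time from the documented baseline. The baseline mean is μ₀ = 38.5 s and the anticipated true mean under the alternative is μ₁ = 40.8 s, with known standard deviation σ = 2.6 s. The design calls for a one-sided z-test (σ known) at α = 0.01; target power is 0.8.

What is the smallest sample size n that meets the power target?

n = 13

Standardized effect: d = |μ₁ − μ₀| / σ = |40.8 − 38.5| / 2.6 = 0.8846
For power 0.8 need Φ(δ − z_{0.01}) = 0.8, so δ = z_{0.01} + z_{0.20} = 2.326 + 0.842 = 3.168.
δ = d·√n ⇒ n = (δ/d)² = (3.168 / 0.8846)² = 12.82.
Round up to the next whole unit.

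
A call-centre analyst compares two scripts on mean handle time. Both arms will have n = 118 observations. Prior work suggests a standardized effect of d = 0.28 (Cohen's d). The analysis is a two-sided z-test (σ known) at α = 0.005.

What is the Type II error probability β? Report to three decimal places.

β ≈ 0.744

Noncentrality parameter: δ = d·√(n/2) = 0.28 × √(118/2) = 2.1507
Critical value for a two-sided test at α = 0.005: z_{α/2} = 2.807.
Power = Φ(δ − 2.807) + Φ(−δ − 2.807) = Φ(-0.656) + Φ(-4.958) = 0.2558 + 0.0000 = 0.2558.
Type II error: β = 1 − power = 1 − 0.2558 = 0.7442.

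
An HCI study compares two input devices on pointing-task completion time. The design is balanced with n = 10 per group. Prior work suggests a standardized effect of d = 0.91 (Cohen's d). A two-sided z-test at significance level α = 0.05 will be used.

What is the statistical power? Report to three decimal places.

Noncentrality parameter: δ = d·√(n/2) = 0.91 × √(10/2) = 2.0348
Critical value for a two-sided test at α = 0.05: z_{α/2} = 1.960.
Power = Φ(δ − 1.960) + Φ(−δ − 1.960) = Φ(0.075) + Φ(-3.995) = 0.5298 + 0.0000 = 0.5299.

Power ≈ 0.530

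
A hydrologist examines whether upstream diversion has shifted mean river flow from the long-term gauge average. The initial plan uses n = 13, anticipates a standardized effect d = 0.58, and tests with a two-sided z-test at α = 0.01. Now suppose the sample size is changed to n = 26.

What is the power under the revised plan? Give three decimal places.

With n = 26: δ = d·√n = 0.58 × √26 = 2.9574. Critical value z_{0.005} = 2.576.
Revised power = Φ(δ − 2.576) + Φ(−δ − 2.576) = Φ(0.382) + Φ(-5.533) = 0.6486 + 0.0000 = 0.6486.

Power ≈ 0.649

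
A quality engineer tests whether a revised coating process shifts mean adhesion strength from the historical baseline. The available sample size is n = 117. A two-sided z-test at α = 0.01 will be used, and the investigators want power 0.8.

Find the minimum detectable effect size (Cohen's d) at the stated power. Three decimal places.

Need Φ(δ − 2.576) = 0.8, so δ = 2.576 + 0.842 = 3.417.
(Lower-tail contribution to power is negligible for δ > 0.)
δ = d·√n ⇒ d = δ/√n = 3.417/√117 = 0.3159.

d ≈ 0.316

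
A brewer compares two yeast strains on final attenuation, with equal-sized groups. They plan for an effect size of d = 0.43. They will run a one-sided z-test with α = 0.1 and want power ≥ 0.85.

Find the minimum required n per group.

n = 59 per group

For power 0.85 need Φ(δ − z_{0.1}) = 0.85, so δ = z_{0.1} + z_{0.15} = 1.282 + 1.036 = 2.318.
δ = d·√(n/2) ⇒ n = 2(δ/d)² = 2 × (2.318 / 0.43)² = 58.12.
Round up to the next whole unit.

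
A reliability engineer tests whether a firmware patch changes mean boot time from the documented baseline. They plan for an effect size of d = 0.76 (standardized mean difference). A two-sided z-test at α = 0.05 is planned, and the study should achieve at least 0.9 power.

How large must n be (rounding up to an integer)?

n = 19

Set Φ(δ − 1.960) = 0.9; then δ − 1.960 = Φ⁻¹(0.9) = 1.282, giving δ = 3.242.
(For δ > 0 the lower-tail rejection region contributes negligibly to power, so the one-term inversion is standard.)
δ = d·√n ⇒ n = (δ/d)² = (3.242 / 0.76)² = 18.19.
Rounding up, n = 19.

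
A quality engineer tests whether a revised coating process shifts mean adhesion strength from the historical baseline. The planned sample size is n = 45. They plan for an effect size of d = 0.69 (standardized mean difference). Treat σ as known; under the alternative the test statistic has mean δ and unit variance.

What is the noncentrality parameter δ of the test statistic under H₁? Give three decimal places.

The noncentrality parameter scales effect size by the design's sample-size factor: δ = d·√n = 0.69 × √45 = 4.6287

δ ≈ 4.629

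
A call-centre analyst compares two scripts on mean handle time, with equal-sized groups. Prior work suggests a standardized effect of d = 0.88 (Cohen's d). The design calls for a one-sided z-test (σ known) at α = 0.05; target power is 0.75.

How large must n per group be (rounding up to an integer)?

Set Φ(δ − 1.645) = 0.75; then δ − 1.645 = Φ⁻¹(0.75) = 0.674, giving δ = 2.319.
δ = d·√(n/2) ⇒ n = 2(δ/d)² = 2 × (2.319 / 0.88)² = 13.89.
Rounding up, n = 14 per group.

n = 14 per group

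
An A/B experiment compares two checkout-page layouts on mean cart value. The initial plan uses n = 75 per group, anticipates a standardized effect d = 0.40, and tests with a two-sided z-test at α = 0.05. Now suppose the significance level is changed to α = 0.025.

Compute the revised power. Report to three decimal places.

δ = d·√(n/2) = 0.40 × √(75/2) = 2.4495 (unchanged). New critical value: z_{0.0125} = 2.241.
Revised power = Φ(δ − 2.241) + Φ(−δ − 2.241) = Φ(0.208) + Φ(-4.691) = 0.5824 + 0.0000 = 0.5824.

Power ≈ 0.582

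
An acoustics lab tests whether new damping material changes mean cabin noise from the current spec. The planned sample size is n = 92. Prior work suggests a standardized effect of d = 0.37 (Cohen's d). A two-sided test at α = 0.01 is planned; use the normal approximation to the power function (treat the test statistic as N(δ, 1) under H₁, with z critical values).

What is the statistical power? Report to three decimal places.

Noncentrality parameter: δ = d·√n = 0.37 × √92 = 3.5489
Critical value for a two-sided test at α = 0.01: z_{α/2} = 2.576.
Power = Φ(δ − 2.576) + Φ(−δ − 2.576) = Φ(0.973) + Φ(-6.125) = 0.8347 + 0.0000 = 0.8347.

Power ≈ 0.835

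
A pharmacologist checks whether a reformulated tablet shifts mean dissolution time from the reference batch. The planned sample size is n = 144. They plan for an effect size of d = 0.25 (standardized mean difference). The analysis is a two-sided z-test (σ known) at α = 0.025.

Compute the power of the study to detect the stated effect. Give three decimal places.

Noncentrality parameter: δ = d·√n = 0.25 × √144 = 3.0000
Critical value for a two-sided test at α = 0.025: z_{α/2} = 2.241.
Power = Φ(δ − 2.241) + Φ(−δ − 2.241) = Φ(0.759) + Φ(-5.241) = 0.7760 + 0.0000 = 0.7760.

Power ≈ 0.776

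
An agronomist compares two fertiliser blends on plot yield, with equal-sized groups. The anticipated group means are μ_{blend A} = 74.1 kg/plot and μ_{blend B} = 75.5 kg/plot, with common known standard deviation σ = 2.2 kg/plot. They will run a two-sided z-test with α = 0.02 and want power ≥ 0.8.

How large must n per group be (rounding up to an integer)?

n = 50 per group

Standardized effect: d = |μ_{blend A} − μ_{blend B}| / σ = |74.1 − 75.5| / 2.2 = 0.6364
Set Φ(δ − 2.326) = 0.8; then δ − 2.326 = Φ⁻¹(0.8) = 0.842, giving δ = 3.168.
(Ignoring the negligible lower-tail rejection probability gives the usual closed-form inversion.)
δ = d·√(n/2) ⇒ n = 2(δ/d)² = 2 × (3.168 / 0.6364)² = 49.57.
Round up to the next whole unit.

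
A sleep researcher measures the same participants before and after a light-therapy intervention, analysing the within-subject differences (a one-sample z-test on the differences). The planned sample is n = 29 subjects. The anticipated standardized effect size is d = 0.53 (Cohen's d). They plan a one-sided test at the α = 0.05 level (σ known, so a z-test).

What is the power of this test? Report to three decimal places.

Power ≈ 0.887

Noncentrality parameter: δ = d·√n = 0.53 × √29 = 2.8541
Critical value for a one-sided test at α = 0.05: z_α = 1.645.
Power = Φ(δ − 1.645) = Φ(1.209) = 0.8867.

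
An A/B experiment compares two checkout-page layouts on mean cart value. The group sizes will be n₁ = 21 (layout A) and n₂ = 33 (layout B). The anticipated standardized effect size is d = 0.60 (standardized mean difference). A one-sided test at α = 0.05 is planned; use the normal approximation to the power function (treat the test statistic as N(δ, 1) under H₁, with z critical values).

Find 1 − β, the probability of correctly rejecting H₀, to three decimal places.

Power ≈ 0.693

Noncentrality parameter: λ = d / √(1/n₁ + 1/n₂) = 0.60 / √(1/21 + 1/33) = 2.1494
One-sided α = 0.05 → critical value z_{0.05} = 1.645.
Power = Φ(λ − 1.645) = Φ(0.505) = 0.6931.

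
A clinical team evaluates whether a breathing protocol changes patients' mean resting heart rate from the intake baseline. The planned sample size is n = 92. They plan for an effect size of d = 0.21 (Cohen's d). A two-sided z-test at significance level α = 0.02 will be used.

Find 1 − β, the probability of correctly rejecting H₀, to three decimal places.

Power ≈ 0.377

Noncentrality parameter: δ = d·√n = 0.21 × √92 = 2.0142
Critical value for a two-sided test at α = 0.02: z_{α/2} = 2.326.
Power = Φ(δ − 2.326) + Φ(−δ − 2.326) = Φ(-0.312) + Φ(-4.341) = 0.3775 + 0.0000 = 0.3775.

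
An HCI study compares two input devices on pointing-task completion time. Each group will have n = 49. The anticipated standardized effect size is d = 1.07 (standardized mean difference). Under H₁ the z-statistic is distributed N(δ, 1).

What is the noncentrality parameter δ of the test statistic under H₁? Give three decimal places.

δ ≈ 5.296

δ = d·√(n/2) = 1.07 × √(49/2) = 5.2962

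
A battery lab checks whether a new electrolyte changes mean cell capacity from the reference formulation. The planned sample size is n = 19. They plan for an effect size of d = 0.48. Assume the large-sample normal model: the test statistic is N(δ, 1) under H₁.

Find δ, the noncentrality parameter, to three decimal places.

The noncentrality parameter scales effect size by the design's sample-size factor: δ = d·√n = 0.48 × √19 = 2.0923

δ ≈ 2.092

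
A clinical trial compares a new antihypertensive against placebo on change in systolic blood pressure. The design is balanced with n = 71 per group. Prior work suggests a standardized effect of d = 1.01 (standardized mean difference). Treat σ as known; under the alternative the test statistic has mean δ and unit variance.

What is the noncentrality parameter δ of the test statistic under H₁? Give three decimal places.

δ ≈ 6.018

δ = d·√(n/2) = 1.01 × √(71/2) = 6.0178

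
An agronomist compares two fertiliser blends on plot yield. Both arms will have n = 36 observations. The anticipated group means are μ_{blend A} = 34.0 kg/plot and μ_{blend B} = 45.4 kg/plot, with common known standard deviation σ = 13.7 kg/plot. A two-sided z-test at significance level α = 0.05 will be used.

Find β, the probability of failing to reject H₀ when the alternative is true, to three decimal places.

Standardized effect: d = |μ_{blend A} − μ_{blend B}| / σ = |34.0 − 45.4| / 13.7 = 0.8321
Noncentrality parameter: δ = d·√(n/2) = 0.8321 × √(36/2) = 3.5304
Two-sided α = 0.05 → critical value z_{0.025} = 1.960.
Power = Φ(δ − 1.960) + Φ(−δ − 1.960) = Φ(1.570) + Φ(-5.490) = 0.9418 + 0.0000 = 0.9418.
Type II error: β = 1 − power = 1 − 0.9418 = 0.0582.

β ≈ 0.058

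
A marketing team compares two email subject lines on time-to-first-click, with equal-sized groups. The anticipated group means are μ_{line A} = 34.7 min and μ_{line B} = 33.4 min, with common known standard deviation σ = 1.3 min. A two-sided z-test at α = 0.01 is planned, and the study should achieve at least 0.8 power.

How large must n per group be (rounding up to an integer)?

n = 24 per group

Standardized effect: d = |μ_{line A} − μ_{line B}| / σ = |34.7 − 33.4| / 1.3 = 1.0000
Set Φ(δ − 2.576) = 0.8; then δ − 2.576 = Φ⁻¹(0.8) = 0.842, giving δ = 3.417.
(Ignoring the negligible lower-tail rejection probability gives the usual closed-form inversion.)
δ = d·√(n/2) ⇒ n = 2(δ/d)² = 2 × (3.417 / 1.0000)² = 23.36.
Round up to the next whole unit.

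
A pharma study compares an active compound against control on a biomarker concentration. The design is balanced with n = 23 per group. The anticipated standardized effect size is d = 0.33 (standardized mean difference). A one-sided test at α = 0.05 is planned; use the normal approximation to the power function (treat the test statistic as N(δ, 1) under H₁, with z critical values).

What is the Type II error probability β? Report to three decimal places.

β ≈ 0.700

Noncentrality parameter: δ = d·√(n/2) = 0.33 × √(23/2) = 1.1191
One-sided α = 0.05 → critical value z_{0.05} = 1.645.
Power = P(Z > 1.645 − δ) = Φ(-0.526) = 0.2995.
Type II error: β = 1 − power = 1 − 0.2995 = 0.7005.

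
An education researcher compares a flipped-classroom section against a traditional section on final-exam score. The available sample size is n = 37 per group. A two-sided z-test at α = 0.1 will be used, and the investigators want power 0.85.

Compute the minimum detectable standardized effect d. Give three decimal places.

Need Φ(δ − 1.645) = 0.85, so δ = 1.645 + 1.036 = 2.681.
(The second rejection-region term Φ(−δ − z_{α/2}) is negligible and dropped.)
δ = d·√(n/2) ⇒ d = δ/√(n/2) = 2.681/√(37/2) = 0.6234.

d ≈ 0.623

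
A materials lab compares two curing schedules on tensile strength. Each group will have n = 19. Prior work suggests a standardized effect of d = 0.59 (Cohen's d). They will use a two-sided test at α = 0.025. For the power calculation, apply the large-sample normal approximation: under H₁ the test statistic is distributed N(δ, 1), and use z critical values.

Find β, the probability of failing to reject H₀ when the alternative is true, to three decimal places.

Noncentrality parameter: δ = d·√(n/2) = 0.59 × √(19/2) = 1.8185
Critical value for a two-sided test at α = 0.025: z_{α/2} = 2.241.
Power = Φ(δ − 2.241) + Φ(−δ − 2.241) = Φ(-0.423) + Φ(-4.060) = 0.3362 + 0.0000 = 0.3362.
Type II error: β = 1 − power = 1 − 0.3362 = 0.6638.

β ≈ 0.664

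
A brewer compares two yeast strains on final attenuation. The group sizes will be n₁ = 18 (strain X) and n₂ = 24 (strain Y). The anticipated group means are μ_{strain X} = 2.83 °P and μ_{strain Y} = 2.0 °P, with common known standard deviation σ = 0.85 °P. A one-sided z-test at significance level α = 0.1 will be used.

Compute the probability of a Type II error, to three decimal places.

β ≈ 0.032

Standardized effect: d = |μ_{strain X} − μ_{strain Y}| / σ = |2.83 − 2.0| / 0.85 = 0.9765
Noncentrality parameter: δ = d / √(1/n₁ + 1/n₂) = 0.9765 / √(1/18 + 1/24) = 3.1317
Critical value for a one-sided test at α = 0.1: z_α = 1.282.
Power = P(Z > 1.282 − δ) = Φ(1.850) = 0.9679.
Type II error: β = 1 − power = 1 − 0.9679 = 0.0321.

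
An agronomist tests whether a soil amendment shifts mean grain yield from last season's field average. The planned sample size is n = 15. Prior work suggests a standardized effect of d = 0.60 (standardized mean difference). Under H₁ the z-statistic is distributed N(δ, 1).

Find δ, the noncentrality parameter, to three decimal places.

δ ≈ 2.324

The noncentrality parameter scales effect size by the design's sample-size factor: δ = d·√n = 0.60 × √15 = 2.3238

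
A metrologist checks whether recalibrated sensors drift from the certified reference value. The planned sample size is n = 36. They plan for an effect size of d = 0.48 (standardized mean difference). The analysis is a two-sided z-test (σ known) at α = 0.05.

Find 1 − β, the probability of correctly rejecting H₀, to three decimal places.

Noncentrality parameter: δ = d·√n = 0.48 × √36 = 2.8800
Critical value for a two-sided test at α = 0.05: z_{α/2} = 1.960.
Power = Φ(δ − 1.960) + Φ(−δ − 1.960) = Φ(0.920) + Φ(-4.840) = 0.8212 + 0.0000 = 0.8212.

Power ≈ 0.821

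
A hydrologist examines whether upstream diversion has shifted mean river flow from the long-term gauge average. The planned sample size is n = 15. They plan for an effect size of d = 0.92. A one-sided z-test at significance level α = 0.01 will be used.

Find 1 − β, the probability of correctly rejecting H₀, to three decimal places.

Power ≈ 0.892

Noncentrality parameter: δ = d·√n = 0.92 × √15 = 3.5631
One-sided α = 0.01 → critical value z_{0.01} = 2.326.
Power = Φ(δ − 2.326) = Φ(1.237) = 0.8919.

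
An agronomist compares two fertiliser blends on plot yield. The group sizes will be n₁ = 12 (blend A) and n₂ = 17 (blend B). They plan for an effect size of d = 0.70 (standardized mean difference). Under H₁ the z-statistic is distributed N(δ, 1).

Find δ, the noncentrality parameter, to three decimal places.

δ ≈ 1.857

The noncentrality parameter scales effect size by the design's sample-size factor: δ = d / √(1/n₁ + 1/n₂) = 0.70 / √(1/12 + 1/17) = 1.8566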